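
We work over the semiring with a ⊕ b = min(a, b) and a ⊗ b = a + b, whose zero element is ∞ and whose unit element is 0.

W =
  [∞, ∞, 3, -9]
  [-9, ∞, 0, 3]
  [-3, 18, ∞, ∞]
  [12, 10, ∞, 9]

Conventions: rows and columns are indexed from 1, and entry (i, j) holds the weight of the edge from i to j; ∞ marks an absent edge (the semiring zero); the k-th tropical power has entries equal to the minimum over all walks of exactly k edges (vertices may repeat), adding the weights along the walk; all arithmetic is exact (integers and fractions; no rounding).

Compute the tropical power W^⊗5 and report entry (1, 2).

W^⊗2:
  [0, 1, ∞, 0]
  [-3, 13, -6, -18]
  [9, ∞, 0, -12]
  [1, 19, 10, 3]
W^⊗3:
  [-8, 10, 1, -9]
  [-9, -8, 0, -12]
  [-3, -2, 12, -3]
  [7, 13, 4, -8]
W^⊗4:
  [-2, 1, -5, -17]
  [-17, -2, -8, -18]
  [-11, 7, -2, -12]
  [1, 2, 10, -2]
W^⊗5:
  [-8, -7, 1, -11]
  [-11, -8, -14, -26]
  [-5, -2, -8, -20]
  [-7, 8, 2, -8]
Key observation: the optimum is the walk 1->4->2->1->4->2, with weight (-9) + 10 + (-9) + (-9) + 10 = -7.
Optimal value attained by: walk 1->4->2->1->4->2.
Answer: (W^⊗5)[1][2] = -7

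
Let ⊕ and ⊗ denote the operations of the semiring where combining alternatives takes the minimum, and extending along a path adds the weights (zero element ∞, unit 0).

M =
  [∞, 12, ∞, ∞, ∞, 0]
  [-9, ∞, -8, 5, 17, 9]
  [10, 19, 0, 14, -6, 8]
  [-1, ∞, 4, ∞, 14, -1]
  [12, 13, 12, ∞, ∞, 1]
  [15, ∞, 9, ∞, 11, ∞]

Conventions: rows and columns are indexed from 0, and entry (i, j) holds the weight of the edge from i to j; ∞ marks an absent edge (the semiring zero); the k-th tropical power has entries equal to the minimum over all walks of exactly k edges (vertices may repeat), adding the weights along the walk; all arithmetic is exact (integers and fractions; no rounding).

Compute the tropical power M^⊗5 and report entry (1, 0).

M^⊗2:
  [3, ∞, 4, 17, 11, 21]
  [2, 3, -8, 6, -14, -9]
  [6, 7, 0, 14, -6, -5]
  [14, 11, 4, 18, -2, -1]
  [4, 24, 5, 18, 6, 12]
  [19, 24, 9, 23, 3, 12]
M^⊗3:
  [14, 15, 4, 18, -2, 3]
  [-6, -1, -8, 6, -14, -13]
  [-2, 7, -1, 12, -6, -5]
  [2, 11, 3, 16, -2, -1]
  [15, 16, 5, 19, -1, 4]
  [15, 16, 9, 23, 3, 4]
M^⊗4:
  [6, 11, 4, 18, -2, -1]
  [-10, -1, -9, 4, -14, -13]
  [-2, 7, -1, 12, -7, -5]
  [2, 11, 3, 16, -3, -1]
  [7, 12, 5, 19, -1, 0]
  [7, 16, 8, 21, 3, 4]
M^⊗5:
  [2, 11, 3, 16, -2, -1]
  [-10, -1, -9, 4, -15, -13]
  [-2, 6, -1, 12, -7, -6]
  [2, 10, 3, 16, -3, -2]
  [3, 12, 4, 17, -1, 0]
  [7, 16, 8, 21, 2, 4]
Key observation: the optimum is the walk 1->2->2->4->1->0, with weight (-8) + 0 + (-6) + 13 + (-9) = -10.
Optimal value attained by: walk 1->2->2->4->1->0.
Answer: (M^⊗5)[1][0] = -10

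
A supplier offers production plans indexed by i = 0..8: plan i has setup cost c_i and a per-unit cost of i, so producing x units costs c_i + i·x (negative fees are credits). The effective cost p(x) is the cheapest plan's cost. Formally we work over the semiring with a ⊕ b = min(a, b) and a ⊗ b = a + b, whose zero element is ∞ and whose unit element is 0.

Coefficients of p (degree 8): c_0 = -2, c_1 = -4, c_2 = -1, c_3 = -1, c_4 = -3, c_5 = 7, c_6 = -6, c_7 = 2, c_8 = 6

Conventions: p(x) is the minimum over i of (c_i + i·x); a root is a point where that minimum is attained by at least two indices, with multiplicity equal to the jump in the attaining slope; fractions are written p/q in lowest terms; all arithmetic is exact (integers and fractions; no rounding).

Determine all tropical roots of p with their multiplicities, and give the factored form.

hull edge (i=0, c=-2) to (i=1, c=-4): slope -2, span 1
hull edge (i=1, c=-4) to (i=6, c=-6): slope -2/5, span 5
hull edge (i=6, c=-6) to (i=8, c=6): slope 6, span 2
Factored form: p(x) = 6 ⊗ (x ⊕ (-6)) ⊗ (x ⊕ (-6)) ⊗ (x ⊕ 2/5) ⊗ (x ⊕ 2/5) ⊗ (x ⊕ 2/5) ⊗ (x ⊕ 2/5) ⊗ (x ⊕ 2/5) ⊗ (x ⊕ 2)
Answer: roots = -6 (mult 2), 2/5 (mult 5), 2 (mult 1)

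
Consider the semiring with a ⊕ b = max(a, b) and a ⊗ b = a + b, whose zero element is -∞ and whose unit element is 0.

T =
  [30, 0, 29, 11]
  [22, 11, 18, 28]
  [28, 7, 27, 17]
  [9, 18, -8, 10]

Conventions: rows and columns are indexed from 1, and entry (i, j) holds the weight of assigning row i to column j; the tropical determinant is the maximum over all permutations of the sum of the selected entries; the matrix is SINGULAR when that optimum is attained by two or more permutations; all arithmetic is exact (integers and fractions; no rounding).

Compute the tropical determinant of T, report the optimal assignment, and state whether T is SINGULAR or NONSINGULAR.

σ = (1, 2, 3, 4): 30 + 11 + 27 + 10 = 78
σ = (1, 2, 4, 3): 30 + 11 + 17 + (-8) = 50
σ = (1, 3, 2, 4): 30 + 18 + 7 + 10 = 65
σ = (1, 3, 4, 2): 30 + 18 + 17 + 18 = 83
σ = (1, 4, 2, 3): 30 + 28 + 7 + (-8) = 57
σ = (1, 4, 3, 2): 30 + 28 + 27 + 18 = 103
σ = (2, 1, 3, 4): 0 + 22 + 27 + 10 = 59
σ = (2, 1, 4, 3): 0 + 22 + 17 + (-8) = 31
σ = (2, 3, 1, 4): 0 + 18 + 28 + 10 = 56
σ = (2, 3, 4, 1): 0 + 18 + 17 + 9 = 44
σ = (2, 4, 1, 3): 0 + 28 + 28 + (-8) = 48
σ = (2, 4, 3, 1): 0 + 28 + 27 + 9 = 64
σ = (3, 1, 2, 4): 29 + 22 + 7 + 10 = 68
σ = (3, 1, 4, 2): 29 + 22 + 17 + 18 = 86
σ = (3, 2, 1, 4): 29 + 11 + 28 + 10 = 78
σ = (3, 2, 4, 1): 29 + 11 + 17 + 9 = 66
σ = (3, 4, 1, 2): 29 + 28 + 28 + 18 = 103
σ = (3, 4, 2, 1): 29 + 28 + 7 + 9 = 73
σ = (4, 1, 2, 3): 11 + 22 + 7 + (-8) = 32
σ = (4, 1, 3, 2): 11 + 22 + 27 + 18 = 78
σ = (4, 2, 1, 3): 11 + 11 + 28 + (-8) = 42
σ = (4, 2, 3, 1): 11 + 11 + 27 + 9 = 58
σ = (4, 3, 1, 2): 11 + 18 + 28 + 18 = 75
σ = (4, 3, 2, 1): 11 + 18 + 7 + 9 = 45
Optimal value attained by: σ = (1, 4, 3, 2).
Answer: det⊕(T) = 103; verdict: SINGULAR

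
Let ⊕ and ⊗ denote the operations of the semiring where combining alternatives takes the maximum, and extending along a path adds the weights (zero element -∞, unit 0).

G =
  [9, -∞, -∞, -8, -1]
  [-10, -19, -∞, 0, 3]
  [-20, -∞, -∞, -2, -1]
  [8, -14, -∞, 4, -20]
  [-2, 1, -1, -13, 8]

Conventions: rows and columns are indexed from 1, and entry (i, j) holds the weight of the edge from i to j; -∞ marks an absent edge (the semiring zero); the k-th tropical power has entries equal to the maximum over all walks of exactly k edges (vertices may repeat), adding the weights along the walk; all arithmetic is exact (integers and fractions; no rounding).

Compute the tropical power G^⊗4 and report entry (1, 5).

G^⊗2:
  [18, 0, -2, 1, 8]
  [8, 4, 2, 4, 11]
  [6, 0, -2, 2, 7]
  [17, -10, -21, 8, 7]
  [7, 9, 7, 1, 16]
G^⊗3:
  [27, 9, 7, 10, 17]
  [17, 12, 10, 8, 19]
  [15, 8, 6, 6, 15]
  [26, 8, 6, 12, 16]
  [16, 17, 15, 9, 24]
G^⊗4:
  [36, 18, 16, 19, 26]
  [26, 20, 18, 12, 27]
  [24, 16, 14, 10, 23]
  [35, 17, 15, 18, 25]
  [25, 25, 23, 17, 32]
Key observation: the optimum is the walk 1->1->1->1->5, with weight 9 + 9 + 9 + (-1) = 26.
Optimal value attained by: walk 1->1->1->1->5.
Answer: (G^⊗4)[1][5] = 26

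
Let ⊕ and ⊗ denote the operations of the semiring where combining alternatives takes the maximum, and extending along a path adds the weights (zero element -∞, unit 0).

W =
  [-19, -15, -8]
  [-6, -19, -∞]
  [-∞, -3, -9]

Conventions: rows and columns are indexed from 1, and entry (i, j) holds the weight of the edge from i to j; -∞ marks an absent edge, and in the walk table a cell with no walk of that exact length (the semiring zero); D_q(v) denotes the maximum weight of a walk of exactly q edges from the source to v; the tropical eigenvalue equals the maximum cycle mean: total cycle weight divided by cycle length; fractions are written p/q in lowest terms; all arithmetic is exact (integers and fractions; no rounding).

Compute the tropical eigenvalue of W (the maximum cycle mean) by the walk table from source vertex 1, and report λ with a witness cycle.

q=0: [0, -∞, -∞]
q=1: [-19, -15, -8]
q=2: [-21, -11, -17]
q=3: [-17, -20, -26]
Optimal cycle mean attained by: cycle 1->3->2->1, total (-8) + (-3) + (-6), length 3.
Answer: λ = -17/3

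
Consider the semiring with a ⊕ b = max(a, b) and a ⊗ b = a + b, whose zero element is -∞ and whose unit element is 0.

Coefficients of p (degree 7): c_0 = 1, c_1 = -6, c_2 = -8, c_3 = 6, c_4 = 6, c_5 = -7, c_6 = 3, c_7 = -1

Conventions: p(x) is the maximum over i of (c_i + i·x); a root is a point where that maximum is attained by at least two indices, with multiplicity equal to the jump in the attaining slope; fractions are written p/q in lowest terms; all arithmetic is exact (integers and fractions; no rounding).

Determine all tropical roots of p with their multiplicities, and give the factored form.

hull edge (i=0, c=1) to (i=3, c=6): slope 5/3, span 3
hull edge (i=3, c=6) to (i=4, c=6): slope 0, span 1
hull edge (i=4, c=6) to (i=6, c=3): slope -3/2, span 2
hull edge (i=6, c=3) to (i=7, c=-1): slope -4, span 1
Factored form: p(x) = -1 ⊗ (x ⊕ (-5/3)) ⊗ (x ⊕ (-5/3)) ⊗ (x ⊕ (-5/3)) ⊗ (x ⊕ 0) ⊗ (x ⊕ 3/2) ⊗ (x ⊕ 3/2) ⊗ (x ⊕ 4)
Answer: roots = -5/3 (mult 3), 0 (mult 1), 3/2 (mult 2), 4 (mult 1)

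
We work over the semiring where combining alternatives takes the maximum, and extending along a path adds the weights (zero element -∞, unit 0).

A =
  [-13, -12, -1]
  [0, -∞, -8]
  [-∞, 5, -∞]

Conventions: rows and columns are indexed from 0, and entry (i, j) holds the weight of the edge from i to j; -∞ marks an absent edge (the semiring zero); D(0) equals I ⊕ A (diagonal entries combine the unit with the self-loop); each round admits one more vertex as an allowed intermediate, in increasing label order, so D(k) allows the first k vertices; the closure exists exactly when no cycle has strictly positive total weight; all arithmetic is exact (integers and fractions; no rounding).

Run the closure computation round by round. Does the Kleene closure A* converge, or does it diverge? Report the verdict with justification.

D(0):
  [0, -12, -1]
  [0, 0, -8]
  [-∞, 5, 0]
D(1):
  [0, -12, -1]
  [0, 0, -1]
  [-∞, 5, 0]
Detection: at round 2, diagonal entry (2, 2) turns strictly positive.
Key observation: the cycle 2->1->0->2 has total weight 5 + 0 + (-1), which is strictly positive.
Answer: DIVERGES — positive cycle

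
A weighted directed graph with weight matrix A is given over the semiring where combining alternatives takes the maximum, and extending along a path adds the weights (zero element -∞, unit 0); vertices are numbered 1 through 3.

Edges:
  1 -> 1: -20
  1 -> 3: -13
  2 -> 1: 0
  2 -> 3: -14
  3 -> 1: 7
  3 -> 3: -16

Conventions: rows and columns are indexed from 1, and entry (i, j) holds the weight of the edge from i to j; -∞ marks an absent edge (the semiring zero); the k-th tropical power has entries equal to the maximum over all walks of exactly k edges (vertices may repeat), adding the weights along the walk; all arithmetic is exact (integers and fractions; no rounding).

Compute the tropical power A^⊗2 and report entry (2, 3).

A^⊗2:
  [-6, -∞, -29]
  [-7, -∞, -13]
  [-9, -∞, -6]
Key observation: the optimum is the walk 2->1->3, with weight 0 + (-13) = -13.
Optimal value attained by: walk 2->1->3.
Answer: (A^⊗2)[2][3] = -13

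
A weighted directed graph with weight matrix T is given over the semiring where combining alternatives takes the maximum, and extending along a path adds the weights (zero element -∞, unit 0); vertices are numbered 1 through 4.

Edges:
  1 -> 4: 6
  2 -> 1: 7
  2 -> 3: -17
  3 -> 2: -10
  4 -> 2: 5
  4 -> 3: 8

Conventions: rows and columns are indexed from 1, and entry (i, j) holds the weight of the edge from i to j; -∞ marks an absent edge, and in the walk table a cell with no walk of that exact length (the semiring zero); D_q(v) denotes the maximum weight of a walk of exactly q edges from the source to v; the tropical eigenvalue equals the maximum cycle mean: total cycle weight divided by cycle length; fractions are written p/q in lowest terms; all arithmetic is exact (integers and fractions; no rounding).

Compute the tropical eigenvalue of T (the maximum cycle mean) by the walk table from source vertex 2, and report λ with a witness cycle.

q=0: [-∞, 0, -∞, -∞]
q=1: [7, -∞, -17, -∞]
q=2: [-∞, -27, -∞, 13]
q=3: [-20, 18, 21, -∞]
q=4: [25, 11, 1, -14]
Optimal cycle mean attained by: cycle 1->4->2->1, total 6 + 5 + 7, length 3.
Answer: λ = 6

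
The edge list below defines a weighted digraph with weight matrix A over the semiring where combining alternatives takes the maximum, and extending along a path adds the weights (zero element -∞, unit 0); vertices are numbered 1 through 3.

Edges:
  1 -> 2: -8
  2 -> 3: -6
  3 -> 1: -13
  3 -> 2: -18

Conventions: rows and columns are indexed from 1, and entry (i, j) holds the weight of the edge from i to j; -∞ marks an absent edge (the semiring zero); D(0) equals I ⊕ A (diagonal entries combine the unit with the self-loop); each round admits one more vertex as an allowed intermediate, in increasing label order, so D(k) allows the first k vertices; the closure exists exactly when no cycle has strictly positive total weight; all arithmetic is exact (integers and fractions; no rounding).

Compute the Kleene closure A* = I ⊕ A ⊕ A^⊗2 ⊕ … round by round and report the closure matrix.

D(0):
  [0, -8, -∞]
  [-∞, 0, -6]
  [-13, -18, 0]
D(1):
  [0, -8, -∞]
  [-∞, 0, -6]
  [-13, -18, 0]
D(2):
  [0, -8, -14]
  [-∞, 0, -6]
  [-13, -18, 0]
D(3):
  [0, -8, -14]
  [-19, 0, -6]
  [-13, -18, 0]
Answer: A* = [[0, -8, -14], [-19, 0, -6], [-13, -18, 0]]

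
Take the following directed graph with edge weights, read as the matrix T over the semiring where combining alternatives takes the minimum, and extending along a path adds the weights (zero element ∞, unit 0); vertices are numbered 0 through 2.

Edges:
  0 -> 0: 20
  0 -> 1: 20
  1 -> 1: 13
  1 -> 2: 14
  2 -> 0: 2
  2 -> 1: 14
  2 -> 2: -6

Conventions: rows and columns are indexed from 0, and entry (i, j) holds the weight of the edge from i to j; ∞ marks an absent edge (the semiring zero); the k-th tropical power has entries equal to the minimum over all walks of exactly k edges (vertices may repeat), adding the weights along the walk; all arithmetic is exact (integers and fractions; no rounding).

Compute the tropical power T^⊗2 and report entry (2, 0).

T^⊗2:
  [40, 33, 34]
  [16, 26, 8]
  [-4, 8, -12]
Key observation: the optimum is the walk 2->2->0, with weight (-6) + 2 = -4.
Optimal value attained by: walk 2->2->0.
Answer: (T^⊗2)[2][0] = -4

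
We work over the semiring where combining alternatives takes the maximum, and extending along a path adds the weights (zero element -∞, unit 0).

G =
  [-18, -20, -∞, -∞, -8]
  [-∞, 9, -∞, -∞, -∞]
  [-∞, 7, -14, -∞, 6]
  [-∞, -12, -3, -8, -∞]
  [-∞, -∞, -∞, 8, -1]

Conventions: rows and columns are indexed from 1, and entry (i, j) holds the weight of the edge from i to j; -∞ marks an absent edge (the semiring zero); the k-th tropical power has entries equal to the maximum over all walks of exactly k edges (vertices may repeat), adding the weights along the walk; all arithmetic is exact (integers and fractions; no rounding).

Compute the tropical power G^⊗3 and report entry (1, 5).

G^⊗2:
  [-36, -11, -∞, 0, -9]
  [-∞, 18, -∞, -∞, -∞]
  [-∞, 16, -28, 14, 5]
  [-∞, 4, -11, -16, 3]
  [-∞, -4, 5, 7, -2]
G^⊗3:
  [-54, -2, -3, -1, -10]
  [-∞, 27, -∞, -∞, -∞]
  [-∞, 25, 11, 13, 4]
  [-∞, 13, -19, 11, 2]
  [-∞, 12, 4, 6, 11]
Key observation: the optimum is the walk 1->5->5->5, with weight (-8) + (-1) + (-1) = -10.
Optimal value attained by: walk 1->5->5->5.
Answer: (G^⊗3)[1][5] = -10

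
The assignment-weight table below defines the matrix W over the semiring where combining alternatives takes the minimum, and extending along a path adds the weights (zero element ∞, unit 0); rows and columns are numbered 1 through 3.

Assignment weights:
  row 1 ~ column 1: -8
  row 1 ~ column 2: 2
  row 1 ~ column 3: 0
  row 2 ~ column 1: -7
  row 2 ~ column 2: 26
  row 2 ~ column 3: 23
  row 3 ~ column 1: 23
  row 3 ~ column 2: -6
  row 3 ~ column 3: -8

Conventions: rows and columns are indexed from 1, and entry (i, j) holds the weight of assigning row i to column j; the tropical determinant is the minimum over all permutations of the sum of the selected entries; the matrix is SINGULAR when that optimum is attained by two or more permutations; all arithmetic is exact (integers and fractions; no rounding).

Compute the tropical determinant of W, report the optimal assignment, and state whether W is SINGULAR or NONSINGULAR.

σ = (1, 2, 3): (-8) + 26 + (-8) = 10
σ = (1, 3, 2): (-8) + 23 + (-6) = 9
σ = (2, 1, 3): 2 + (-7) + (-8) = -13
σ = (2, 3, 1): 2 + 23 + 23 = 48
σ = (3, 1, 2): 0 + (-7) + (-6) = -13
σ = (3, 2, 1): 0 + 26 + 23 = 49
Optimal value attained by: σ = (2, 1, 3).
Answer: det⊕(W) = -13; verdict: SINGULAR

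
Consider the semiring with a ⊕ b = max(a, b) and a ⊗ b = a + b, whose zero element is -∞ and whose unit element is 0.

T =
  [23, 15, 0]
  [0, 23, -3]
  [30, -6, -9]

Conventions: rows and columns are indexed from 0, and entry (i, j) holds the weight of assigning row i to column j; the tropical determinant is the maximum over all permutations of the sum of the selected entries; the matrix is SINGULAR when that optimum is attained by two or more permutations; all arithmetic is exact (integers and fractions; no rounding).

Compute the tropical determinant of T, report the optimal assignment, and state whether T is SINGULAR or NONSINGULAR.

σ = (0, 1, 2): 23 + 23 + (-9) = 37
σ = (0, 2, 1): 23 + (-3) + (-6) = 14
σ = (1, 0, 2): 15 + 0 + (-9) = 6
σ = (1, 2, 0): 15 + (-3) + 30 = 42
σ = (2, 0, 1): 0 + 0 + (-6) = -6
σ = (2, 1, 0): 0 + 23 + 30 = 53
Optimal value attained by: σ = (2, 1, 0).
Answer: det⊕(T) = 53; verdict: NONSINGULAR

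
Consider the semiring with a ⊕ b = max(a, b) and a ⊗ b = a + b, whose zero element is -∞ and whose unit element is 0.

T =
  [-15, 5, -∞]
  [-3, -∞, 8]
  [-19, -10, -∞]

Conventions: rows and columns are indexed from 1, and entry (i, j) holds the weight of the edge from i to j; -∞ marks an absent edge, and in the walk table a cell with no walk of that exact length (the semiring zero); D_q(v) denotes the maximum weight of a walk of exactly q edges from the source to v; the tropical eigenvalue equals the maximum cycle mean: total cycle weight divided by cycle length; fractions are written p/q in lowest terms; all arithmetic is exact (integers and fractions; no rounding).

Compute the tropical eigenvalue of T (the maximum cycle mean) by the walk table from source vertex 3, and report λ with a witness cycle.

q=0: [-∞, -∞, 0]
q=1: [-19, -10, -∞]
q=2: [-13, -14, -2]
q=3: [-17, -8, -6]
Optimal cycle mean attained by: cycle 1->2->1, total 5 + (-3), length 2.
Answer: λ = 1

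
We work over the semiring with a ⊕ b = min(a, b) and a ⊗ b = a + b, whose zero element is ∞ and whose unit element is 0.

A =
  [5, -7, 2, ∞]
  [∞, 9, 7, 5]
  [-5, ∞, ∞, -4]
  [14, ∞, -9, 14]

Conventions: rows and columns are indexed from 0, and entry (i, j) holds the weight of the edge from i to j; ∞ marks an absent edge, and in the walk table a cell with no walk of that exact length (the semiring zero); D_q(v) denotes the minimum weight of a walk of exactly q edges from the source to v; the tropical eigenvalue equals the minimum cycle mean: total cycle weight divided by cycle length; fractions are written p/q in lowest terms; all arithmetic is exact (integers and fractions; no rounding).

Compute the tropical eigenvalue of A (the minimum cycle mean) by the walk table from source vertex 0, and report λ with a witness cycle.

q=0: [0, ∞, ∞, ∞]
q=1: [5, -7, 2, ∞]
q=2: [-3, -2, 0, -2]
q=3: [-5, -10, -11, -4]
q=4: [-16, -12, -13, -15]
Optimal cycle mean attained by: cycle 2->3->2, total (-4) + (-9), length 2.
Answer: λ = -13/2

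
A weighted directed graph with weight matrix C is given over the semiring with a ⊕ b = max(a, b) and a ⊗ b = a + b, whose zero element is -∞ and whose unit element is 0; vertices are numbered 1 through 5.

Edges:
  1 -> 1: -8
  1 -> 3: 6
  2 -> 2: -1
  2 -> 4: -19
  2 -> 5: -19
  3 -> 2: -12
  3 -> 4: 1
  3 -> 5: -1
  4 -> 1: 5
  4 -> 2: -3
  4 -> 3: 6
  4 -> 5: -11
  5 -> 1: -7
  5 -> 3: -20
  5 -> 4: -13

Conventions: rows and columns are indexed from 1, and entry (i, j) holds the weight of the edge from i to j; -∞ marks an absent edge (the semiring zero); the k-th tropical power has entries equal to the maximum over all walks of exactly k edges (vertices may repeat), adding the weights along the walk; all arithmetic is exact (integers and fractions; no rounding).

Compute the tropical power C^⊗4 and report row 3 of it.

C^⊗2:
  [-16, -6, -2, 7, 5]
  [-14, -2, -13, -20, -20]
  [6, -2, 7, -14, -10]
  [-3, -4, 11, 7, 5]
  [-8, -16, -1, -19, -21]
C^⊗3:
  [12, 4, 13, -1, -3]
  [-15, -3, -8, -12, -14]
  [-2, -3, 12, 8, 6]
  [12, 4, 13, 12, 10]
  [-14, -13, -2, 0, -2]
C^⊗4:
  [4, 3, 18, 14, 12]
  [-7, -4, -6, -7, -9]
  [13, 5, 14, 13, 11]
  [17, 9, 18, 14, 12]
  [5, -3, 6, -1, -3]
Answer: row 3 of C^⊗4 = [13, 5, 14, 13, 11]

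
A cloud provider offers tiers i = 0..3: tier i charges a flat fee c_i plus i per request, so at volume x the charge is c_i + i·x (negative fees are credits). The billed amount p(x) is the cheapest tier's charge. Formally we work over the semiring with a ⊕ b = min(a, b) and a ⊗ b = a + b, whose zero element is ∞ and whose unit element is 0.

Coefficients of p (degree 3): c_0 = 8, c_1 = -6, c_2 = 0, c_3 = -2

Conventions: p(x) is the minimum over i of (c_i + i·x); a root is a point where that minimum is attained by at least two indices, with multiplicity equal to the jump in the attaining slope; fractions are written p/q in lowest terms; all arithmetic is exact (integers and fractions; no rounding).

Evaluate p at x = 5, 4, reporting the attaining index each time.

p(5) = min(8+0·5=8, -6+1·5=-1, 0+2·5=10, -2+3·5=13) = -1 (attained by i=1)
p(4) = min(8+0·4=8, -6+1·4=-2, 0+2·4=8, -2+3·4=10) = -2 (attained by i=1)
Answer: p(5) = -1; p(4) = -2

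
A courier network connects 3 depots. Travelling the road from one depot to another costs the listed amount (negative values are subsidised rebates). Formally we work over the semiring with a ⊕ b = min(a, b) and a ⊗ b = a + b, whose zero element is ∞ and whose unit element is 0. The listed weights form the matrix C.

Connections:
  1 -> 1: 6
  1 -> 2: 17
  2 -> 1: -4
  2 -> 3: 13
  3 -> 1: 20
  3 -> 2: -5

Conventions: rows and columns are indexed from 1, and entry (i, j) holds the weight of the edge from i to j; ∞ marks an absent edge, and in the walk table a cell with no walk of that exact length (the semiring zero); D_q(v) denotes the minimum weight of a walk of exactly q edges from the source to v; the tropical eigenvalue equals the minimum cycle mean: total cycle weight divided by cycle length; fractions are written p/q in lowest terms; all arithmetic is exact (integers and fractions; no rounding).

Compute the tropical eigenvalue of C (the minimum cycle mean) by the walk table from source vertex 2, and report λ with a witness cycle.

q=0: [∞, 0, ∞]
q=1: [-4, ∞, 13]
q=2: [2, 8, ∞]
q=3: [4, 19, 21]
Optimal cycle mean attained by: cycle 2->3->2, total 13 + (-5), length 2.
Answer: λ = 4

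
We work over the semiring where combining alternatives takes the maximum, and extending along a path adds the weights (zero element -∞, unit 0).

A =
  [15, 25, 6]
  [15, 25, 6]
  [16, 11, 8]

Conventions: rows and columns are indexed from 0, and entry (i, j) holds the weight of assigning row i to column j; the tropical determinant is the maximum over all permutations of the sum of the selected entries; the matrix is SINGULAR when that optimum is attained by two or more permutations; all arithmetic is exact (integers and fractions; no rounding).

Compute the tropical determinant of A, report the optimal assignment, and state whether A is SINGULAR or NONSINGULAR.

σ = (0, 1, 2): 15 + 25 + 8 = 48
σ = (0, 2, 1): 15 + 6 + 11 = 32
σ = (1, 0, 2): 25 + 15 + 8 = 48
σ = (1, 2, 0): 25 + 6 + 16 = 47
σ = (2, 0, 1): 6 + 15 + 11 = 32
σ = (2, 1, 0): 6 + 25 + 16 = 47
Optimal value attained by: σ = (0, 1, 2).
Answer: det⊕(A) = 48; verdict: SINGULAR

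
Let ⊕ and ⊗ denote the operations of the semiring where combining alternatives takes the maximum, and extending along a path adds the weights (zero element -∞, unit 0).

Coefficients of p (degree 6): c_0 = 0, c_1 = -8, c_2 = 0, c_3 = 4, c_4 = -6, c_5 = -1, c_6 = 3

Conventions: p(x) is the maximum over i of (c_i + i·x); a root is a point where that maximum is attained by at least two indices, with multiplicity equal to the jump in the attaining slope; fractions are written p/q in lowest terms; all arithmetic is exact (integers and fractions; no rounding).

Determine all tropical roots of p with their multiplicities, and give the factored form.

hull edge (i=0, c=0) to (i=3, c=4): slope 4/3, span 3
hull edge (i=3, c=4) to (i=6, c=3): slope -1/3, span 3
Factored form: p(x) = 3 ⊗ (x ⊕ (-4/3)) ⊗ (x ⊕ (-4/3)) ⊗ (x ⊕ (-4/3)) ⊗ (x ⊕ 1/3) ⊗ (x ⊕ 1/3) ⊗ (x ⊕ 1/3)
Answer: roots = -4/3 (mult 3), 1/3 (mult 3)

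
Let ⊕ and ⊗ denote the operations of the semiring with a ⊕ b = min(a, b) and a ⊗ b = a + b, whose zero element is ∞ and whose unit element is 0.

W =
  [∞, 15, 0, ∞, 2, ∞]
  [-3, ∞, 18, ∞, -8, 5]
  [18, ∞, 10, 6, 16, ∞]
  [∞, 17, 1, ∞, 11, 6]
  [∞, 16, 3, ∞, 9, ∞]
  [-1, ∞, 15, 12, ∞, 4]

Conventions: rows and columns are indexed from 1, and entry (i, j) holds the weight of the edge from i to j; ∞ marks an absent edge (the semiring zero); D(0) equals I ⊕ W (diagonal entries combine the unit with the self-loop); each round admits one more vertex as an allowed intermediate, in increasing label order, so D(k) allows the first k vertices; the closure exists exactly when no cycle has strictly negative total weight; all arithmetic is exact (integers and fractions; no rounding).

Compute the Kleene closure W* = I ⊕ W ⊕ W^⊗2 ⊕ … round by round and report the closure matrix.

D(0):
  [0, 15, 0, ∞, 2, ∞]
  [-3, 0, 18, ∞, -8, 5]
  [18, ∞, 0, 6, 16, ∞]
  [∞, 17, 1, 0, 11, 6]
  [∞, 16, 3, ∞, 0, ∞]
  [-1, ∞, 15, 12, ∞, 0]
D(1):
  [0, 15, 0, ∞, 2, ∞]
  [-3, 0, -3, ∞, -8, 5]
  [18, 33, 0, 6, 16, ∞]
  [∞, 17, 1, 0, 11, 6]
  [∞, 16, 3, ∞, 0, ∞]
  [-1, 14, -1, 12, 1, 0]
D(2):
  [0, 15, 0, ∞, 2, 20]
  [-3, 0, -3, ∞, -8, 5]
  [18, 33, 0, 6, 16, 38]
  [14, 17, 1, 0, 9, 6]
  [13, 16, 3, ∞, 0, 21]
  [-1, 14, -1, 12, 1, 0]
D(3):
  [0, 15, 0, 6, 2, 20]
  [-3, 0, -3, 3, -8, 5]
  [18, 33, 0, 6, 16, 38]
  [14, 17, 1, 0, 9, 6]
  [13, 16, 3, 9, 0, 21]
  [-1, 14, -1, 5, 1, 0]
D(4):
  [0, 15, 0, 6, 2, 12]
  [-3, 0, -3, 3, -8, 5]
  [18, 23, 0, 6, 15, 12]
  [14, 17, 1, 0, 9, 6]
  [13, 16, 3, 9, 0, 15]
  [-1, 14, -1, 5, 1, 0]
D(5):
  [0, 15, 0, 6, 2, 12]
  [-3, 0, -5, 1, -8, 5]
  [18, 23, 0, 6, 15, 12]
  [14, 17, 1, 0, 9, 6]
  [13, 16, 3, 9, 0, 15]
  [-1, 14, -1, 5, 1, 0]
D(6):
  [0, 15, 0, 6, 2, 12]
  [-3, 0, -5, 1, -8, 5]
  [11, 23, 0, 6, 13, 12]
  [5, 17, 1, 0, 7, 6]
  [13, 16, 3, 9, 0, 15]
  [-1, 14, -1, 5, 1, 0]
Answer: W* = [[0, 15, 0, 6, 2, 12], [-3, 0, -5, 1, -8, 5], [11, 23, 0, 6, 13, 12], [5, 17, 1, 0, 7, 6], [13, 16, 3, 9, 0, 15], [-1, 14, -1, 5, 1, 0]]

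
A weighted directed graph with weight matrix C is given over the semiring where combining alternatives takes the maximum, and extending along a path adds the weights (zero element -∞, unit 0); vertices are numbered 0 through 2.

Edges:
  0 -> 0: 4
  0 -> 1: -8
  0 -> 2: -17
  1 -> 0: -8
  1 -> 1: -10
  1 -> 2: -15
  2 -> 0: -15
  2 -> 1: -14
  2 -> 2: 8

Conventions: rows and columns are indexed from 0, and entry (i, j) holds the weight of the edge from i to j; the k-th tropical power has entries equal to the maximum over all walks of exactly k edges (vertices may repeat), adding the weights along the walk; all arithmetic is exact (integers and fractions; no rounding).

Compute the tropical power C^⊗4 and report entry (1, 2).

C^⊗2:
  [8, -4, -9]
  [-4, -16, -7]
  [-7, -6, 16]
C^⊗3:
  [12, 0, -1]
  [0, -12, 1]
  [1, 2, 24]
C^⊗4:
  [16, 4, 7]
  [4, -8, 9]
  [9, 10, 32]
Key observation: the optimum is the walk 1->2->2->2->2, with weight (-15) + 8 + 8 + 8 = 9.
Optimal value attained by: walk 1->2->2->2->2.
Answer: (C^⊗4)[1][2] = 9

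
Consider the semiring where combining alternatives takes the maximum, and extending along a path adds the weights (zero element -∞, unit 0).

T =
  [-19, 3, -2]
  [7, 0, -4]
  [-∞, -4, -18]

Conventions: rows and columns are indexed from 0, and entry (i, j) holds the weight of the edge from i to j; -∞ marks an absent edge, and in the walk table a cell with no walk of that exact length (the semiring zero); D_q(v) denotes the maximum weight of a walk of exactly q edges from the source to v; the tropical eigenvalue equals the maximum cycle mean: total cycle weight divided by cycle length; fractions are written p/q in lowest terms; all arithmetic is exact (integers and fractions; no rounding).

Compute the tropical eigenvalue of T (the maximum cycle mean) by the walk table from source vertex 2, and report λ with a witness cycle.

q=0: [-∞, -∞, 0]
q=1: [-∞, -4, -18]
q=2: [3, -4, -8]
q=3: [3, 6, 1]
Optimal cycle mean attained by: cycle 0->1->0, total 3 + 7, length 2.
Answer: λ = 5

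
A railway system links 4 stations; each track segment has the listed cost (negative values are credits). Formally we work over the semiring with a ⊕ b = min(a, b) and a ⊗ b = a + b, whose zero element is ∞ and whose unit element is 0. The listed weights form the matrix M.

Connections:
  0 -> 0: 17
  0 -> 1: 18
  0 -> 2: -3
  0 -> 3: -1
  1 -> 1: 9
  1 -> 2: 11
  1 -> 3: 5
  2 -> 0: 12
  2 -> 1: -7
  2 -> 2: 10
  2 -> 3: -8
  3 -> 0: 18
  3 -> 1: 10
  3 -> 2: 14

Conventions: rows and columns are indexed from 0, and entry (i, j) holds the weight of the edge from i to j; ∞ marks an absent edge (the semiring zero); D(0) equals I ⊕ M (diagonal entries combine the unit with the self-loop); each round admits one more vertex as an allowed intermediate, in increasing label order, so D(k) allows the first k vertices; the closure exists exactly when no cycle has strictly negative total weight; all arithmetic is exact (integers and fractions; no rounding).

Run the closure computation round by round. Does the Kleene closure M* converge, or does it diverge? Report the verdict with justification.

D(0):
  [0, 18, -3, -1]
  [∞, 0, 11, 5]
  [12, -7, 0, -8]
  [18, 10, 14, 0]
D(1):
  [0, 18, -3, -1]
  [∞, 0, 11, 5]
  [12, -7, 0, -8]
  [18, 10, 14, 0]
D(2):
  [0, 18, -3, -1]
  [∞, 0, 11, 5]
  [12, -7, 0, -8]
  [18, 10, 14, 0]
D(3):
  [0, -10, -3, -11]
  [23, 0, 11, 3]
  [12, -7, 0, -8]
  [18, 7, 14, 0]
D(4):
  [0, -10, -3, -11]
  [21, 0, 11, 3]
  [10, -7, 0, -8]
  [18, 7, 14, 0]
Key observation: every diagonal entry stays at the unit through all rounds, so no improving cycle exists.
Answer: CONVERGES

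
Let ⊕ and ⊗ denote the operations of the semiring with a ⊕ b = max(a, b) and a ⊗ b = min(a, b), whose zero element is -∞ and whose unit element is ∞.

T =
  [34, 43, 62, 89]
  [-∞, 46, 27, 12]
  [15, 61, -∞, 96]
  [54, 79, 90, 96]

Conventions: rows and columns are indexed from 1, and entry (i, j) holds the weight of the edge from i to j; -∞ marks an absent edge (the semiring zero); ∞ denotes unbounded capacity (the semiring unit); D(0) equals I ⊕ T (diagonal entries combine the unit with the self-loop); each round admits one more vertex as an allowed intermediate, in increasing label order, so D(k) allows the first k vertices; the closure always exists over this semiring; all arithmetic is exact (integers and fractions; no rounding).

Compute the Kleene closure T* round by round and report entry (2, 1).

D(0):
  [∞, 43, 62, 89]
  [-∞, ∞, 27, 12]
  [15, 61, ∞, 96]
  [54, 79, 90, ∞]
D(1):
  [∞, 43, 62, 89]
  [-∞, ∞, 27, 12]
  [15, 61, ∞, 96]
  [54, 79, 90, ∞]
D(2):
  [∞, 43, 62, 89]
  [-∞, ∞, 27, 12]
  [15, 61, ∞, 96]
  [54, 79, 90, ∞]
D(3):
  [∞, 61, 62, 89]
  [15, ∞, 27, 27]
  [15, 61, ∞, 96]
  [54, 79, 90, ∞]
D(4):
  [∞, 79, 89, 89]
  [27, ∞, 27, 27]
  [54, 79, ∞, 96]
  [54, 79, 90, ∞]
Answer: T*[2][1] = 27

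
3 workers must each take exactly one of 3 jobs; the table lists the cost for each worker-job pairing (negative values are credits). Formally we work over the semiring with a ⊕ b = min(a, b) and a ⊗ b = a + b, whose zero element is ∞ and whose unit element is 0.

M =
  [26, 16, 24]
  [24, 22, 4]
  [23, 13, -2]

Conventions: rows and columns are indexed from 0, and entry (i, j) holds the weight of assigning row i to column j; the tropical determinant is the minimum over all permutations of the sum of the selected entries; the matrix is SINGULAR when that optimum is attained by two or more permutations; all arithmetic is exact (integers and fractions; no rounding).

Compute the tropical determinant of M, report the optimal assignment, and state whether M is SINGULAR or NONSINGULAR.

σ = (0, 1, 2): 26 + 22 + (-2) = 46
σ = (0, 2, 1): 26 + 4 + 13 = 43
σ = (1, 0, 2): 16 + 24 + (-2) = 38
σ = (1, 2, 0): 16 + 4 + 23 = 43
σ = (2, 0, 1): 24 + 24 + 13 = 61
σ = (2, 1, 0): 24 + 22 + 23 = 69
Optimal value attained by: σ = (1, 0, 2).
Answer: det⊕(M) = 38; verdict: NONSINGULAR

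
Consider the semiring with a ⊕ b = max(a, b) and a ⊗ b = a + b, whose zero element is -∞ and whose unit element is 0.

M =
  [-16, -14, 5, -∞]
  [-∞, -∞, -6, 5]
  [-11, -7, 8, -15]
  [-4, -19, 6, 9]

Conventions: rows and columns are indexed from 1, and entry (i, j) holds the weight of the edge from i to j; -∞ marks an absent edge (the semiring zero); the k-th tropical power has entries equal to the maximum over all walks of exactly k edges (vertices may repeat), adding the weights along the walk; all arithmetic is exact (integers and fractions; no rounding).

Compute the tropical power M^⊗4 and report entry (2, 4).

M^⊗2:
  [-6, -2, 13, -9]
  [1, -13, 11, 14]
  [-3, 1, 16, -2]
  [5, -1, 15, 18]
M^⊗3:
  [2, 6, 21, 3]
  [10, 4, 20, 23]
  [5, 9, 24, 7]
  [14, 8, 24, 27]
M^⊗4:
  [10, 14, 29, 12]
  [19, 13, 29, 32]
  [13, 17, 32, 16]
  [23, 17, 33, 36]
Key observation: the optimum is the walk 2->4->4->4->4, with weight 5 + 9 + 9 + 9 = 32.
Optimal value attained by: walk 2->4->4->4->4.
Answer: (M^⊗4)[2][4] = 32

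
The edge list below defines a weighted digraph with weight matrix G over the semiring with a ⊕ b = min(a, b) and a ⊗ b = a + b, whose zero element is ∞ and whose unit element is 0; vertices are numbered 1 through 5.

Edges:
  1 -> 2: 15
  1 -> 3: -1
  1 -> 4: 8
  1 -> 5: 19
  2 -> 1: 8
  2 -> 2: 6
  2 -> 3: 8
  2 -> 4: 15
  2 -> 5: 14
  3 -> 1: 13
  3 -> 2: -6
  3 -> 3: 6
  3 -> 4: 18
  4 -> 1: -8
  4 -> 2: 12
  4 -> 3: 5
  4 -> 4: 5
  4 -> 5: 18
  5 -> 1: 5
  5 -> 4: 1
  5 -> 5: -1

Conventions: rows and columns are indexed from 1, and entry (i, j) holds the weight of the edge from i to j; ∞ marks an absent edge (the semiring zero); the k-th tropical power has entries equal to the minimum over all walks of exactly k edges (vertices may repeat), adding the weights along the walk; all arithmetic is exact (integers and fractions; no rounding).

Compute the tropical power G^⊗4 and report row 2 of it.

G^⊗2:
  [0, -7, 5, 13, 18]
  [7, 2, 7, 15, 13]
  [2, 0, 2, 9, 8]
  [-3, -1, -9, 0, 11]
  [-7, 13, 4, 0, -2]
G^⊗3:
  [1, -1, -1, 8, 7]
  [7, 1, 6, 14, 12]
  [1, -4, 1, 9, 7]
  [-8, -15, -4, 5, 10]
  [-8, -2, -8, -1, -3]
G^⊗4:
  [0, -7, 0, 8, 6]
  [6, 0, 6, 13, 11]
  [1, -5, 0, 8, 6]
  [-7, -10, -9, 0, -1]
  [-9, -14, -9, -2, -4]
Answer: row 2 of G^⊗4 = [6, 0, 6, 13, 11]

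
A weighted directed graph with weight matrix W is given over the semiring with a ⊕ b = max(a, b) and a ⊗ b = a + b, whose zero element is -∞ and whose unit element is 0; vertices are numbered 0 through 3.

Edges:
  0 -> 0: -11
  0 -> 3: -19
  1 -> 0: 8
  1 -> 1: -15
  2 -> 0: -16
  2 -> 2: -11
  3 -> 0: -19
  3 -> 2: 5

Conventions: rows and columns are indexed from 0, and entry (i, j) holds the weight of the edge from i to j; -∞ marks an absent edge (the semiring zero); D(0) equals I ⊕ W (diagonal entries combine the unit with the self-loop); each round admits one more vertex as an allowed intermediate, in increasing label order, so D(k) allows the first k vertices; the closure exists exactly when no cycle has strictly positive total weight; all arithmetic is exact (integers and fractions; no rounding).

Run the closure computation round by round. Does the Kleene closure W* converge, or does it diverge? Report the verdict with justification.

D(0):
  [0, -∞, -∞, -19]
  [8, 0, -∞, -∞]
  [-16, -∞, 0, -∞]
  [-19, -∞, 5, 0]
D(1):
  [0, -∞, -∞, -19]
  [8, 0, -∞, -11]
  [-16, -∞, 0, -35]
  [-19, -∞, 5, 0]
D(2):
  [0, -∞, -∞, -19]
  [8, 0, -∞, -11]
  [-16, -∞, 0, -35]
  [-19, -∞, 5, 0]
D(3):
  [0, -∞, -∞, -19]
  [8, 0, -∞, -11]
  [-16, -∞, 0, -35]
  [-11, -∞, 5, 0]
D(4):
  [0, -∞, -14, -19]
  [8, 0, -6, -11]
  [-16, -∞, 0, -35]
  [-11, -∞, 5, 0]
Key observation: every diagonal entry stays at the unit through all rounds, so no improving cycle exists.
Answer: CONVERGES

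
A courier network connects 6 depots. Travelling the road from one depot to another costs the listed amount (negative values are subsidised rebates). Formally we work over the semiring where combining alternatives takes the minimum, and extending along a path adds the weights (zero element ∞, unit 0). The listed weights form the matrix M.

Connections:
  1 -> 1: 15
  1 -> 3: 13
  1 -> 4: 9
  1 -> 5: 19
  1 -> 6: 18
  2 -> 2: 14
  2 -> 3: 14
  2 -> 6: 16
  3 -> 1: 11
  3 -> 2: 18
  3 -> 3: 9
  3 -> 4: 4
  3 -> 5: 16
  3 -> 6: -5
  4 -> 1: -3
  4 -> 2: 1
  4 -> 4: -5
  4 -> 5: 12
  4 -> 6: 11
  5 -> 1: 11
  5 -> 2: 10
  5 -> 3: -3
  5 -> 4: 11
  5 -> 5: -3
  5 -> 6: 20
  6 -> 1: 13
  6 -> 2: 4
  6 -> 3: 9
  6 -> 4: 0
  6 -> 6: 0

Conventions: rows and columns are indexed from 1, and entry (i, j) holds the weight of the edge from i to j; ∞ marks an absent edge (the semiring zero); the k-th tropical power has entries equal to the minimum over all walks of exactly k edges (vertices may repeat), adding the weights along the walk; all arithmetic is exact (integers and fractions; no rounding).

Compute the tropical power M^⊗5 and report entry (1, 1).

M^⊗2:
  [6, 10, 16, 4, 16, 8]
  [25, 20, 23, 16, 30, 9]
  [1, -1, 4, -5, 13, -5]
  [-8, -4, 9, -10, 7, 6]
  [8, 7, -6, 1, -6, -8]
  [-3, 1, 9, -5, 12, 0]
M^⊗3:
  [1, 5, 13, -1, 13, 8]
  [13, 13, 18, 9, 27, 9]
  [-8, -4, 4, -10, 7, -5]
  [-13, -9, 4, -15, 2, 1]
  [-2, -4, -9, -8, -9, -11]
  [-8, -4, 9, -10, 7, 0]
M^⊗4:
  [-4, 0, 10, -6, 10, 8]
  [6, 10, 18, 4, 21, 9]
  [-13, -9, 4, -15, 2, -5]
  [-18, -14, -1, -20, -3, -4]
  [-11, -7, -12, -13, -12, -14]
  [-13, -9, 4, -15, 2, 0]
M^⊗5:
  [-9, -5, 7, -11, 6, 5]
  [1, 5, 18, -1, 16, 9]
  [-18, -14, -1, -20, -3, -5]
  [-23, -19, -6, -25, -8, -9]
  [-16, -12, -15, -18, -15, -17]
  [-18, -14, -1, -20, -3, -4]
Key observation: the optimum is the walk 1->4->4->4->4->1, with weight 9 + (-5) + (-5) + (-5) + (-3) = -9.
Optimal value attained by: walk 1->4->4->4->4->1.
Answer: (M^⊗5)[1][1] = -9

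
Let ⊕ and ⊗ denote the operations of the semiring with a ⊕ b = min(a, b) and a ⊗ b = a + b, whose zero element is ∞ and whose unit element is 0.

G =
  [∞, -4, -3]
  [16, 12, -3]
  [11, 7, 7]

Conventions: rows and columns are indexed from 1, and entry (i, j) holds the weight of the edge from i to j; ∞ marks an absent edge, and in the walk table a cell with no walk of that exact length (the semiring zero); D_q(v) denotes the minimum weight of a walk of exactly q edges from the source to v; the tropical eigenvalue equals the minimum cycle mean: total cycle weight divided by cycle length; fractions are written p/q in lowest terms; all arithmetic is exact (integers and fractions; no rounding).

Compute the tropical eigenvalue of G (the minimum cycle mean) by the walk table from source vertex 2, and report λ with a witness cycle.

q=0: [∞, 0, ∞]
q=1: [16, 12, -3]
q=2: [8, 4, 4]
q=3: [15, 4, 1]
Optimal cycle mean attained by: cycle 1->2->3->1, total (-4) + (-3) + 11, length 3.
Answer: λ = 4/3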